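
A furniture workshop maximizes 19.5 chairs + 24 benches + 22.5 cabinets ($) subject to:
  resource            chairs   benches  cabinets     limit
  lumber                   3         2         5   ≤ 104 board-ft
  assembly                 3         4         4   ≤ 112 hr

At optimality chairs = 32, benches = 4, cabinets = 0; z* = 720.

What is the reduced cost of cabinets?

-4.5

Check each constraint at x*: lumber 104/104 (tight); assembly 112/112 (tight).
Dual feasibility on the basic columns requires 3·y_lumber + 3·y_assembly = 19.5, 2·y_lumber + 4·y_assembly = 24.
Solving: y_lumber = 1, y_assembly = 5.5.
Reduced cost of cabinets: c₃ − yᵀa₃ = 22.5 − (1·5 + 5.5·4) = 22.5 − 27 = -4.5.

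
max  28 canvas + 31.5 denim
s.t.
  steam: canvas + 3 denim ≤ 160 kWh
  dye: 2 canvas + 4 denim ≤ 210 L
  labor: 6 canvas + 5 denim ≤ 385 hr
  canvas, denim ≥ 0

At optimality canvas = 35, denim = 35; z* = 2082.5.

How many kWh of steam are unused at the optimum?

steam used = 1·35 + 3·35 = 140; slack = 160 − 140 = 20.

20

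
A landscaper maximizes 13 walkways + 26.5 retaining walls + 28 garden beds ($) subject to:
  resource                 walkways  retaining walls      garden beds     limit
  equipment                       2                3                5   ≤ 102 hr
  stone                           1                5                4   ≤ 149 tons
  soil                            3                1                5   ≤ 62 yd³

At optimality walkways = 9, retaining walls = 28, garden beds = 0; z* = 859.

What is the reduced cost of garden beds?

At the optimum: equipment uses 102 of 102 (binding); stone uses 149 of 149 (binding); soil uses 55 of 62 (slack = 7).
By complementary slackness, y = 0 for the non-binding constraint.
The binding rows give the dual system: 2·y_equipment + 1·y_stone = 13 and 3·y_equipment + 5·y_stone = 26.5.
This yields shadow prices y_equipment = 5.5, y_stone = 2.
Reduced cost of garden beds: c₃ − yᵀa₃ = 28 − (5.5·5 + 2·4) = 28 − 35.5 = -7.5.

-7.5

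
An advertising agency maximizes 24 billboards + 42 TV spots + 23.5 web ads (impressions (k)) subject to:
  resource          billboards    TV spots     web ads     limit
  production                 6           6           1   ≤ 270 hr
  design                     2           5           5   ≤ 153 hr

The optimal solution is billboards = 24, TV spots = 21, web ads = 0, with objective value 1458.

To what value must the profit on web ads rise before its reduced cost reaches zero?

Both production and design are binding at x*.
From A_Bᵀ y = c: 6·y_production + 2·y_design = 24; 6·y_production + 5·y_design = 42.
Solving: y_production = 2, y_design = 6.
web ads enters the basis when its profit ≥ yᵀa₃ = 2·1 + 6·5 = 32.

32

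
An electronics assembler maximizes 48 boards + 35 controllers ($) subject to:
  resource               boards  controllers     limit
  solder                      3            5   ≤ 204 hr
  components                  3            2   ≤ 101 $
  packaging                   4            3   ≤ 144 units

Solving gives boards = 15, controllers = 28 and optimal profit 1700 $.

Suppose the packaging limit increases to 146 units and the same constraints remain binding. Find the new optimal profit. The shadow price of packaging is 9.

Δb = 2, so new z* = 1700 + (9)·(2) = 1700 + 18 = 1718.

1718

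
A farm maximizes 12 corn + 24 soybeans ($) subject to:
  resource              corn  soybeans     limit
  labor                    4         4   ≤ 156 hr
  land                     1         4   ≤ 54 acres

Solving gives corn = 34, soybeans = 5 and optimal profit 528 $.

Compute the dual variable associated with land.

4

Both labor and land are binding at x*.
Dual feasibility on the basic columns requires 4·y_labor + 1·y_land = 12, 4·y_labor + 4·y_land = 24.
Solving: y_labor = 2, y_land = 4.
Shadow price of land = 4.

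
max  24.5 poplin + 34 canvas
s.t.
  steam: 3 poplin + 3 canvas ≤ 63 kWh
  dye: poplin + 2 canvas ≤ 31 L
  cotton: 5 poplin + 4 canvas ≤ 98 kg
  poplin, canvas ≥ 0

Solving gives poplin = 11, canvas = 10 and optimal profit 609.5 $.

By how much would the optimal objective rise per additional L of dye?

9.5

Binding: steam and dye. Non-binding: cotton (3 unused).
Slack constraints have shadow price 0 (complementary slackness).
Dual feasibility on the basic columns requires 3·y_steam + 1·y_dye = 24.5, 3·y_steam + 2·y_dye = 34.
→ y_steam = 5 and y_dye = 9.5.
Shadow price of dye = 9.5.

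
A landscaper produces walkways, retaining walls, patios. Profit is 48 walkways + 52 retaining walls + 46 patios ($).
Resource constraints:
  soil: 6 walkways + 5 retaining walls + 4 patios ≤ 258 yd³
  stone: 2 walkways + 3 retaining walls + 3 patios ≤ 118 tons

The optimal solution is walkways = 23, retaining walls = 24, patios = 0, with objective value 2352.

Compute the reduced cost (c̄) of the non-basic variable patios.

-1

Check each constraint at x*: soil 258/258 (tight); stone 118/118 (tight).
From A_Bᵀ y = c: 6·y_soil + 2·y_stone = 48; 5·y_soil + 3·y_stone = 52.
→ y_soil = 5 and y_stone = 9.
Reduced cost of patios: c₃ − yᵀa₃ = 46 − (5·4 + 9·3) = 46 − 47 = -1.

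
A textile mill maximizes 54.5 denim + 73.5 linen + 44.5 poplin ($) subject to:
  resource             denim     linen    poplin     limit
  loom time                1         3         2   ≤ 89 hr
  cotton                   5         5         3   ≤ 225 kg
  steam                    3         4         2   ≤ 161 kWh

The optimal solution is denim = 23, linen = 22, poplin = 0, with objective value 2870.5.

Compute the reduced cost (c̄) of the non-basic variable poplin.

-1.5

Binding: loom time and cotton. Non-binding: steam (4 unused).
Since steam is not tight, its dual is 0.
From A_Bᵀ y = c: 1·y_loom time + 5·y_cotton = 54.5; 3·y_loom time + 5·y_cotton = 73.5.
→ y_loom time = 9.5 and y_cotton = 9.
Reduced cost of poplin: c₃ − yᵀa₃ = 44.5 − (9.5·2 + 9·3) = 44.5 − 46 = -1.5.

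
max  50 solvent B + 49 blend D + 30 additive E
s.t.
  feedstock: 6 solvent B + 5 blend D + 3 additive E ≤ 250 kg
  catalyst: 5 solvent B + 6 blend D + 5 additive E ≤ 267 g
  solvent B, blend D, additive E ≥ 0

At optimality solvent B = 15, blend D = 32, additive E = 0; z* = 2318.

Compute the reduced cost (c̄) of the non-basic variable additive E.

Check each constraint at x*: feedstock 250/250 (tight); catalyst 267/267 (tight).
Dual feasibility on the basic columns requires 6·y_feedstock + 5·y_catalyst = 50, 5·y_feedstock + 6·y_catalyst = 49.
Solving: y_feedstock = 5, y_catalyst = 4.
Reduced cost of additive E: c₃ − yᵀa₃ = 30 − (5·3 + 4·5) = 30 − 35 = -5.

-5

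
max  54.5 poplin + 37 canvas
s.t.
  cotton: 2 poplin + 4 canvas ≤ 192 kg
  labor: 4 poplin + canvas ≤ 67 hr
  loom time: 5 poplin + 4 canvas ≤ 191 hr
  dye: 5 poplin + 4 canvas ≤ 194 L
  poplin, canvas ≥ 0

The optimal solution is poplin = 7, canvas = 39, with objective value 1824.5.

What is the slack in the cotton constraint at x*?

22

cotton used = 2·7 + 4·39 = 170; slack = 192 − 170 = 22.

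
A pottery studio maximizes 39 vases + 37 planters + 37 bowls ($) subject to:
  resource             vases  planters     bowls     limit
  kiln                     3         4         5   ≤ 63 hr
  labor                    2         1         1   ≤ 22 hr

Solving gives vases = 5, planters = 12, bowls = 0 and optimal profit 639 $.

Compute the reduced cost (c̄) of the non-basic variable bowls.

At the optimum: kiln uses 63 of 63 (binding); labor uses 22 of 22 (binding).
The binding rows give the dual system: 3·y_kiln + 2·y_labor = 39 and 4·y_kiln + 1·y_labor = 37.
→ y_kiln = 7 and y_labor = 9.
Reduced cost of bowls: c₃ − yᵀa₃ = 37 − (7·5 + 9·1) = 37 − 44 = -7.

-7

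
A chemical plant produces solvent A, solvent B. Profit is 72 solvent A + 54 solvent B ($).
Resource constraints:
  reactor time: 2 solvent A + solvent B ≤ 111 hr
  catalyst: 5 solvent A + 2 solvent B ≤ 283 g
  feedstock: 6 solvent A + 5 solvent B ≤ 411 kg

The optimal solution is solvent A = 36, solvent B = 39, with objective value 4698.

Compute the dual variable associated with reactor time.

9

At the optimum: reactor time uses 111 of 111 (binding); catalyst uses 258 of 283 (slack = 25); feedstock uses 411 of 411 (binding).
Since catalyst is not tight, its dual is 0.
The binding rows give the dual system: 2·y_reactor time + 6·y_feedstock = 72 and 1·y_reactor time + 5·y_feedstock = 54.
Solving: y_reactor time = 9, y_feedstock = 9.
Shadow price of reactor time = 9.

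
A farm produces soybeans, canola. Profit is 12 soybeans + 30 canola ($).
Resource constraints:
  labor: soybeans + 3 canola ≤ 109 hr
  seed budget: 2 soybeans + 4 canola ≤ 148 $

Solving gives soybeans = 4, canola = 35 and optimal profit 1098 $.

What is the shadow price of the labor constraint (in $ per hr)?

6

Both labor and seed budget are binding at x*.
The binding rows give the dual system: 1·y_labor + 2·y_seed budget = 12 and 3·y_labor + 4·y_seed budget = 30.
This yields shadow prices y_labor = 6, y_seed budget = 3.
Shadow price of labor = 6.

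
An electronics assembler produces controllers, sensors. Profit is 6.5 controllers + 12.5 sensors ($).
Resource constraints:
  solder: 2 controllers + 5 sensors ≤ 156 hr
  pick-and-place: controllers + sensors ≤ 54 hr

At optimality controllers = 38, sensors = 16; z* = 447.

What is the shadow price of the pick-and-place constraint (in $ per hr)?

Both solder and pick-and-place are binding at x*.
Dual feasibility on the basic columns requires 2·y_solder + 1·y_pick-and-place = 6.5, 5·y_solder + 1·y_pick-and-place = 12.5.
Solving: y_solder = 2, y_pick-and-place = 2.5.
Shadow price of pick-and-place = 2.5.

2.5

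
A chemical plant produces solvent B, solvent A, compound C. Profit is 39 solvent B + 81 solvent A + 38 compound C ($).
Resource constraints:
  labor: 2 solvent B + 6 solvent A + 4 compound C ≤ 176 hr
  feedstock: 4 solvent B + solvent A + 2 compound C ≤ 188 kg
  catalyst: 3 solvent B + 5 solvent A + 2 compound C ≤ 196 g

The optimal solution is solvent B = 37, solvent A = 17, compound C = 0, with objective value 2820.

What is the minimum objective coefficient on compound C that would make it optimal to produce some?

Check each constraint at x*: labor 176/176 (tight); feedstock 165/188 (slack 23); catalyst 196/196 (tight).
Since feedstock is not tight, its dual is 0.
The binding rows give the dual system: 2·y_labor + 3·y_catalyst = 39 and 6·y_labor + 5·y_catalyst = 81.
Solving: y_labor = 6, y_catalyst = 9.
compound C enters the basis when its profit ≥ yᵀa₃ = 6·4 + 9·2 = 42.

42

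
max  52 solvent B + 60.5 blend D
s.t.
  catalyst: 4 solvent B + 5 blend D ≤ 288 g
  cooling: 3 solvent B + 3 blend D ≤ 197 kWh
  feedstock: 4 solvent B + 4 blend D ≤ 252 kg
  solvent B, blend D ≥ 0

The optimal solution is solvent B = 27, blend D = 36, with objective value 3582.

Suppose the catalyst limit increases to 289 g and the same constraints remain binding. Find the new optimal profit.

3590.5

Check each constraint at x*: catalyst 288/288 (tight); cooling 189/197 (slack 8); feedstock 252/252 (tight).
Since cooling is not tight, its dual is 0.
From A_Bᵀ y = c: 4·y_catalyst + 4·y_feedstock = 52; 5·y_catalyst + 4·y_feedstock = 60.5.
This yields shadow prices y_catalyst = 8.5, y_feedstock = 4.5.
Δz = y_catalyst·Δb = 8.5 × (1) = 8.5, so new z* = 3582 + 8.5 = 3590.5.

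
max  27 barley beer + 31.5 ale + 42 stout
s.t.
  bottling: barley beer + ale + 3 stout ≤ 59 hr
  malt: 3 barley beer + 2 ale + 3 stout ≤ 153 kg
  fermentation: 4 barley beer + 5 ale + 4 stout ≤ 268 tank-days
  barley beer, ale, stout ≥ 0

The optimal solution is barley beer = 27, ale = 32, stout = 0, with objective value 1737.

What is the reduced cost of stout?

Check each constraint at x*: bottling 59/59 (tight); malt 145/153 (slack 8); fermentation 268/268 (tight).
Since malt is not tight, its dual is 0.
From A_Bᵀ y = c: 1·y_bottling + 4·y_fermentation = 27; 1·y_bottling + 5·y_fermentation = 31.5.
This yields shadow prices y_bottling = 9, y_fermentation = 4.5.
Reduced cost of stout: c₃ − yᵀa₃ = 42 − (9·3 + 4.5·4) = 42 − 45 = -3.

-3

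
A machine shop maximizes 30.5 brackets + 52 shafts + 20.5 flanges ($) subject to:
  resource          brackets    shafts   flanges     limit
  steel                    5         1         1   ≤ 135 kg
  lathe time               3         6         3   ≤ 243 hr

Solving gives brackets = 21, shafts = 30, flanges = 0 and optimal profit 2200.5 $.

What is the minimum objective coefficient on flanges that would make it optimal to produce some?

At the optimum: steel uses 135 of 135 (binding); lathe time uses 243 of 243 (binding).
Dual feasibility on the basic columns requires 5·y_steel + 3·y_lathe time = 30.5, 1·y_steel + 6·y_lathe time = 52.
→ y_steel = 1 and y_lathe time = 8.5.
flanges enters the basis when its profit ≥ yᵀa₃ = 1·1 + 8.5·3 = 26.5.

26.5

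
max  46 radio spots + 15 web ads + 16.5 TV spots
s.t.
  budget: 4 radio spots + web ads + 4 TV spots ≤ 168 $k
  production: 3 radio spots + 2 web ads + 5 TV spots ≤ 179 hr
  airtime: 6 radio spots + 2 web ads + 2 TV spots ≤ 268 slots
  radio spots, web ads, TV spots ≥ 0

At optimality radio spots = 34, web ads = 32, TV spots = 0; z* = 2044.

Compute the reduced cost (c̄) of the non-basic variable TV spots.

-1.5

Binding: budget and airtime. Non-binding: production (13 unused).
Since production is not tight, its dual is 0.
Dual feasibility on the basic columns requires 4·y_budget + 6·y_airtime = 46, 1·y_budget + 2·y_airtime = 15.
This yields shadow prices y_budget = 1, y_airtime = 7.
Reduced cost of TV spots: c₃ − yᵀa₃ = 16.5 − (1·4 + 7·2) = 16.5 − 18 = -1.5.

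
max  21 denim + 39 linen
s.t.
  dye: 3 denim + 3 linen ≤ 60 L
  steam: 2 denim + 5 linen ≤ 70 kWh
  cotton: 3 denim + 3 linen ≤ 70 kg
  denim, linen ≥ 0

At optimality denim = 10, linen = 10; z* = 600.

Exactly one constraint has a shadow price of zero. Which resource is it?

dye: 60/60 (binding)
steam: 70/70 (binding)
cotton: 60/70 (slack 10)
By complementary slackness, a constraint with positive slack has shadow price 0 → cotton.

cotton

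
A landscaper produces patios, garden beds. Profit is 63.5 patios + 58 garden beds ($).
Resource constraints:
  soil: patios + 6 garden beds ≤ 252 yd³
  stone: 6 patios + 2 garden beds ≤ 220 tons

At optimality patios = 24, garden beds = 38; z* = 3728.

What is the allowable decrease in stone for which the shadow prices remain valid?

Binding constraints: soil, stone. The basis is B = [[1,6],[6,2]] with det -34.
Per unit decrease in stone, x* moves by d = (-0.1765, 0.0294).
The basis stays optimal until patios reaches 0; allowable decrease = 136 tons.

136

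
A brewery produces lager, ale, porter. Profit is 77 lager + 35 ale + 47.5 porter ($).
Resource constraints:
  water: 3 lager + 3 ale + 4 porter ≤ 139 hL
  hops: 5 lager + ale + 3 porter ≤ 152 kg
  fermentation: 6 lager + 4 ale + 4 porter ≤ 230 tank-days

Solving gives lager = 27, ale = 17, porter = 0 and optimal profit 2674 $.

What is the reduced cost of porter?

At the optimum: water uses 132 of 139 (slack = 7); hops uses 152 of 152 (binding); fermentation uses 230 of 230 (binding).
Since water is not tight, its dual is 0.
From A_Bᵀ y = c: 5·y_hops + 6·y_fermentation = 77; 1·y_hops + 4·y_fermentation = 35.
Solving: y_hops = 7, y_fermentation = 7.
Reduced cost of porter: c₃ − yᵀa₃ = 47.5 − (7·3 + 7·4) = 47.5 − 49 = -1.5.

-1.5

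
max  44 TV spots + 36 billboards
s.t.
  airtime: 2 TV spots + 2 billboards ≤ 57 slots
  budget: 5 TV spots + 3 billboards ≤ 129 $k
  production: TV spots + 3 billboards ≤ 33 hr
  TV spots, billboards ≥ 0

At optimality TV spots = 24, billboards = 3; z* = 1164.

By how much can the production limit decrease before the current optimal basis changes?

Binding constraints: budget, production. The basis is B = [[5,3],[1,3]] with det 12.
Per unit decrease in production, x* moves by d = (0.25, -0.4167).
The basis stays optimal until billboards reaches 0; allowable decrease = 7.2 hr.

7.2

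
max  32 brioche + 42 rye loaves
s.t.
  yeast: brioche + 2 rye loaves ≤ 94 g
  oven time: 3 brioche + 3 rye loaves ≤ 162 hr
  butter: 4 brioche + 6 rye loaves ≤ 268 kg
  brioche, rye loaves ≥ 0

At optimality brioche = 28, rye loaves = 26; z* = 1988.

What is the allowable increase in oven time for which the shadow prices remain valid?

39

Binding constraints: oven time, butter. The basis is B = [[3,3],[4,6]] with det 6.
Per unit increase in oven time, x* moves by d = (1, -0.6667).
The basis stays optimal until rye loaves reaches 0; allowable increase = 39 hr.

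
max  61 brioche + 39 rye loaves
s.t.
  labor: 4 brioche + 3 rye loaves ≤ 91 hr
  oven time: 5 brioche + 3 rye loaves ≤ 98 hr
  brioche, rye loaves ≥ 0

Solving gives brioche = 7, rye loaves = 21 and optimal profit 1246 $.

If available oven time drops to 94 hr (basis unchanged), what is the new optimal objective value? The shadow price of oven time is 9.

1210

Δb = -4, so new z* = 1246 + (9)·(-4) = 1246 − 36 = 1210.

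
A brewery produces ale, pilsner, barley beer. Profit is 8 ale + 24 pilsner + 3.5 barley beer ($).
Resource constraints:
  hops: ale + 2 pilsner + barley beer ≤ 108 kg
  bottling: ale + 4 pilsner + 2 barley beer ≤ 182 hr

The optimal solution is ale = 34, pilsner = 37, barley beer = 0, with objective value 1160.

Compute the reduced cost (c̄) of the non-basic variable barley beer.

-8.5

Both hops and bottling are binding at x*.
The binding rows give the dual system: 1·y_hops + 1·y_bottling = 8 and 2·y_hops + 4·y_bottling = 24.
This yields shadow prices y_hops = 4, y_bottling = 4.
Reduced cost of barley beer: c₃ − yᵀa₃ = 3.5 − (4·1 + 4·2) = 3.5 − 12 = -8.5.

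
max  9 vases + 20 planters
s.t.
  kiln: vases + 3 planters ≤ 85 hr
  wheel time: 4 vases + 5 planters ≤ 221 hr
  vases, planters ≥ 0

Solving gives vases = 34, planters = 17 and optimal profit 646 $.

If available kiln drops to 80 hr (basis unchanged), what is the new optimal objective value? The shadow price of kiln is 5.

621

Δb = -5, so new z* = 646 + (5)·(-5) = 646 − 25 = 621.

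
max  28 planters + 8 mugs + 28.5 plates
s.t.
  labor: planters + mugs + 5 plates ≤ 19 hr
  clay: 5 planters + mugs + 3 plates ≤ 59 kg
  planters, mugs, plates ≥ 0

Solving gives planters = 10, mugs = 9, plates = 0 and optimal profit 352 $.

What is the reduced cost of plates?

-1.5

Check each constraint at x*: labor 19/19 (tight); clay 59/59 (tight).
The binding rows give the dual system: 1·y_labor + 5·y_clay = 28 and 1·y_labor + 1·y_clay = 8.
Solving: y_labor = 3, y_clay = 5.
Reduced cost of plates: c₃ − yᵀa₃ = 28.5 − (3·5 + 5·3) = 28.5 − 30 = -1.5.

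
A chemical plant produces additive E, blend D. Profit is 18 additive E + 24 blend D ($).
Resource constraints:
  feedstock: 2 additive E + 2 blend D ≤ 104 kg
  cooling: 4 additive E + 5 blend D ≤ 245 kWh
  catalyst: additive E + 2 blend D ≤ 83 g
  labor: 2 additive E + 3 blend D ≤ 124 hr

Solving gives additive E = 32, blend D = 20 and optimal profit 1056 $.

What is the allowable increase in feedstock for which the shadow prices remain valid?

Binding constraints: feedstock, labor. The basis is B = [[2,2],[2,3]] with det 2.
Per unit increase in feedstock, x* moves by d = (1.5, -1).
The basis stays optimal until cooling becomes binding; allowable increase = 17 kg.

17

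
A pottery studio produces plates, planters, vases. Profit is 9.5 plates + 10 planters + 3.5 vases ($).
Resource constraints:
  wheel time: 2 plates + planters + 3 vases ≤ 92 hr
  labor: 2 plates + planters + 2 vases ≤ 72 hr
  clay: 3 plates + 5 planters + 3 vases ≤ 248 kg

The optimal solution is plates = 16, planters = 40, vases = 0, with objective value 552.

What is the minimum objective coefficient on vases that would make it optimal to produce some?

Binding: labor and clay. Non-binding: wheel time (20 unused).
By complementary slackness, y = 0 for the non-binding constraint.
From A_Bᵀ y = c: 2·y_labor + 3·y_clay = 9.5; 1·y_labor + 5·y_clay = 10.
→ y_labor = 2.5 and y_clay = 1.5.
vases enters the basis when its profit ≥ yᵀa₃ = 2.5·2 + 1.5·3 = 9.5.

9.5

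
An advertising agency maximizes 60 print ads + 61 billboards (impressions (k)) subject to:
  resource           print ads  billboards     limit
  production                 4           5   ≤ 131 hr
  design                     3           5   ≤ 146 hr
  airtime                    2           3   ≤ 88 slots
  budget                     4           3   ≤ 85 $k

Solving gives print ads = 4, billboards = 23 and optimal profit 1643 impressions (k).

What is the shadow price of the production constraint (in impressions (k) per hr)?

8

At the optimum: production uses 131 of 131 (binding); design uses 127 of 146 (slack = 19); airtime uses 77 of 88 (slack = 11); budget uses 85 of 85 (binding).
Since design, airtime are not tight, their duals are 0.
The binding rows give the dual system: 4·y_production + 4·y_budget = 60 and 5·y_production + 3·y_budget = 61.
→ y_production = 8 and y_budget = 7.
Shadow price of production = 8.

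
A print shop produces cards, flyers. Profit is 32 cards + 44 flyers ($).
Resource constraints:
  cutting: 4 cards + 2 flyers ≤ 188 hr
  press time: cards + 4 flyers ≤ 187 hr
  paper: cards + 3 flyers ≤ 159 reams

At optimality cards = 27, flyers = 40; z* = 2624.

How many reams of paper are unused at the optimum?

paper used = 1·27 + 3·40 = 147; slack = 159 − 147 = 12.

12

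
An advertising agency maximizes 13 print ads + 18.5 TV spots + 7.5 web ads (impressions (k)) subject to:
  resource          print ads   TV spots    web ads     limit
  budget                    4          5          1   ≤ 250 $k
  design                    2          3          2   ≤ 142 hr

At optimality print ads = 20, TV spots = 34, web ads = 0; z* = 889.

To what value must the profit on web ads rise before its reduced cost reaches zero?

Check each constraint at x*: budget 250/250 (tight); design 142/142 (tight).
The binding rows give the dual system: 4·y_budget + 2·y_design = 13 and 5·y_budget + 3·y_design = 18.5.
Solving: y_budget = 1, y_design = 4.5.
web ads enters the basis when its profit ≥ yᵀa₃ = 1·1 + 4.5·2 = 10.

10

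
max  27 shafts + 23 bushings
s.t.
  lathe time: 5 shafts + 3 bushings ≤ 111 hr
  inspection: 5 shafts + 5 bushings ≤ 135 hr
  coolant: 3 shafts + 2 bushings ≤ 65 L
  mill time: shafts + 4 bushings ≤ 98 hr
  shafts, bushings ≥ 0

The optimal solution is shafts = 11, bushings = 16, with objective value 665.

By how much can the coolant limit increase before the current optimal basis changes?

4

Binding constraints: inspection, coolant. The basis is B = [[5,5],[3,2]] with det -5.
Per unit increase in coolant, x* moves by d = (1, -1).
The basis stays optimal until lathe time becomes binding; allowable increase = 4 L.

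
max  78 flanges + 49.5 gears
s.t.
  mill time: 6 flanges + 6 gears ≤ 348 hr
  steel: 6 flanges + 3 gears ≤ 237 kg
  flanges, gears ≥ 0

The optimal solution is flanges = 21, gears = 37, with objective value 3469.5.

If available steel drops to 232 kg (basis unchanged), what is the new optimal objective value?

3422

At the optimum: mill time uses 348 of 348 (binding); steel uses 237 of 237 (binding).
From A_Bᵀ y = c: 6·y_mill time + 6·y_steel = 78; 6·y_mill time + 3·y_steel = 49.5.
This yields shadow prices y_mill time = 3.5, y_steel = 9.5.
Δz = y_steel·Δb = 9.5 × (-5) = -47.5, so new z* = 3469.5 − 47.5 = 3422.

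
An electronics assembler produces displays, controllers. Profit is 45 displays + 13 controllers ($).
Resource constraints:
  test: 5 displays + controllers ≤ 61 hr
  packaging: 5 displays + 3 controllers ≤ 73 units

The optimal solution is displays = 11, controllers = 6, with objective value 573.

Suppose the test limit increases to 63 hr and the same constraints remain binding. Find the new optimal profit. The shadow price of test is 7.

587

Δb = 2, so new z* = 573 + (7)·(2) = 573 + 14 = 587.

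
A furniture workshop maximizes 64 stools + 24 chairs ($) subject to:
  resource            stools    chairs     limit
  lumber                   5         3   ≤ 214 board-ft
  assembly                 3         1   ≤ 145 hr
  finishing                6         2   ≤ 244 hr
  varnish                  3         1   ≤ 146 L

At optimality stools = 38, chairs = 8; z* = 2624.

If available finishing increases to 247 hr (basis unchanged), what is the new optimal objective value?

Binding: lumber and finishing. Non-binding: assembly (23 unused), varnish (24 unused).
Slack constraints have shadow price 0 (complementary slackness).
The binding rows give the dual system: 5·y_lumber + 6·y_finishing = 64 and 3·y_lumber + 2·y_finishing = 24.
This yields shadow prices y_lumber = 2, y_finishing = 9.
Δz = y_finishing·Δb = 9 × (3) = 27, so new z* = 2624 + 27 = 2651.

2651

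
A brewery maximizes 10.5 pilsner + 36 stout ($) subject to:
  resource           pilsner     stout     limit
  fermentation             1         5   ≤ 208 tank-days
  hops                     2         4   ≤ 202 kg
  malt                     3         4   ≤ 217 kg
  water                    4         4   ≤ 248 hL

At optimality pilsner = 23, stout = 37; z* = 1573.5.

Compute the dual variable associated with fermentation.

Check each constraint at x*: fermentation 208/208 (tight); hops 194/202 (slack 8); malt 217/217 (tight); water 240/248 (slack 8).
Slack constraints have shadow price 0 (complementary slackness).
From A_Bᵀ y = c: 1·y_fermentation + 3·y_malt = 10.5; 5·y_fermentation + 4·y_malt = 36.
Solving: y_fermentation = 6, y_malt = 1.5.
Shadow price of fermentation = 6.

6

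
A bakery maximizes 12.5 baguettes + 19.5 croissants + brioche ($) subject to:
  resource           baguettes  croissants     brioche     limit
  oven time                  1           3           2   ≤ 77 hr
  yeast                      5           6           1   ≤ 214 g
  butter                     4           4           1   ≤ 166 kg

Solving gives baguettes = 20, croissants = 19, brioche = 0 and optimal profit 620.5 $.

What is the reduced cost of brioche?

Check each constraint at x*: oven time 77/77 (tight); yeast 214/214 (tight); butter 156/166 (slack 10).
Slack constraints have shadow price 0 (complementary slackness).
The binding rows give the dual system: 1·y_oven time + 5·y_yeast = 12.5 and 3·y_oven time + 6·y_yeast = 19.5.
Solving: y_oven time = 2.5, y_yeast = 2.
Reduced cost of brioche: c₃ − yᵀa₃ = 1 − (2.5·2 + 2·1) = 1 − 7 = -6.

-6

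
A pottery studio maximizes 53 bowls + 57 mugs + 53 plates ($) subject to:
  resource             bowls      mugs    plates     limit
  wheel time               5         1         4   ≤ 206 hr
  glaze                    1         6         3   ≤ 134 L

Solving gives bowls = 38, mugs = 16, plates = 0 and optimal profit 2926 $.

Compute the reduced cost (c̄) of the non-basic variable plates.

-7

Both wheel time and glaze are binding at x*.
The binding rows give the dual system: 5·y_wheel time + 1·y_glaze = 53 and 1·y_wheel time + 6·y_glaze = 57.
This yields shadow prices y_wheel time = 9, y_glaze = 8.
Reduced cost of plates: c₃ − yᵀa₃ = 53 − (9·4 + 8·3) = 53 − 60 = -7.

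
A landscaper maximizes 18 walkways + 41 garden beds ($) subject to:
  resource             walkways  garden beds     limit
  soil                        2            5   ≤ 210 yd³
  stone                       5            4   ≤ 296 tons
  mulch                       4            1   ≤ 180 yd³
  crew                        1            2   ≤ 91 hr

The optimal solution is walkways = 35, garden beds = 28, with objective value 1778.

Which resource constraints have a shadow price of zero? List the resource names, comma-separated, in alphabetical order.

soil: 210/210 (binding)
stone: 287/296 (slack 9)
mulch: 168/180 (slack 12)
crew: 91/91 (binding)
By complementary slackness, a constraint with positive slack has shadow price 0 → mulch, stone.

mulch, stone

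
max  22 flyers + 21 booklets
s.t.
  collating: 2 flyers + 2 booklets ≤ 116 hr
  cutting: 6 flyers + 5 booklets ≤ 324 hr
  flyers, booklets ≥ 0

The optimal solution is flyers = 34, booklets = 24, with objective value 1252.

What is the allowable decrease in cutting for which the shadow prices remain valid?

34

Binding constraints: collating, cutting. The basis is B = [[2,2],[6,5]] with det -2.
Per unit decrease in cutting, x* moves by d = (-1, 1).
The basis stays optimal until flyers reaches 0; allowable decrease = 34 hr.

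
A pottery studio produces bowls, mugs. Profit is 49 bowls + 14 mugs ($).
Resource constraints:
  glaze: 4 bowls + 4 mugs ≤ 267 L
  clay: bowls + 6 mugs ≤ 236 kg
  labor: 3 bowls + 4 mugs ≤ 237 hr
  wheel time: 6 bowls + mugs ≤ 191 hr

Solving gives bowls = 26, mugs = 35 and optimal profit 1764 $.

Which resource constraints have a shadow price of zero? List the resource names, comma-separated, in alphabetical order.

glaze, labor

glaze: 244/267 (slack 23)
clay: 236/236 (binding)
labor: 218/237 (slack 19)
wheel time: 191/191 (binding)
By complementary slackness, a constraint with positive slack has shadow price 0 → glaze, labor.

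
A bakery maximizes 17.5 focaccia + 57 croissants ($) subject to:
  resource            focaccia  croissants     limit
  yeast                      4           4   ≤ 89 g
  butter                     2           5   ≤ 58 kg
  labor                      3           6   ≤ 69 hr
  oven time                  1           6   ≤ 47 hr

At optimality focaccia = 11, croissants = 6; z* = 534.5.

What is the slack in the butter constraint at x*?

butter used = 2·11 + 5·6 = 52; slack = 58 − 52 = 6.

6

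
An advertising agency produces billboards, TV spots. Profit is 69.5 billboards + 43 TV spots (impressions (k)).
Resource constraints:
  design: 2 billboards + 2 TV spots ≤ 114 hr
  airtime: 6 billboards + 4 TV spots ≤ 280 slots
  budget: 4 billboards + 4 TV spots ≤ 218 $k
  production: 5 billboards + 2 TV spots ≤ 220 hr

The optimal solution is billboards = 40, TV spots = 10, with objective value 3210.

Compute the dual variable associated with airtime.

9.5

At the optimum: design uses 100 of 114 (slack = 14); airtime uses 280 of 280 (binding); budget uses 200 of 218 (slack = 18); production uses 220 of 220 (binding).
Slack constraints have shadow price 0 (complementary slackness).
Dual feasibility on the basic columns requires 6·y_airtime + 5·y_production = 69.5, 4·y_airtime + 2·y_production = 43.
Solving: y_airtime = 9.5, y_production = 2.5.
Shadow price of airtime = 9.5.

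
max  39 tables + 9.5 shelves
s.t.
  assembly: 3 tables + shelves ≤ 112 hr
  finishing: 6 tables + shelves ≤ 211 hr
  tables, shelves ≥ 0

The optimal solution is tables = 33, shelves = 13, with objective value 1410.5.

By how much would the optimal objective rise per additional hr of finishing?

3.5

At the optimum: assembly uses 112 of 112 (binding); finishing uses 211 of 211 (binding).
Dual feasibility on the basic columns requires 3·y_assembly + 6·y_finishing = 39, 1·y_assembly + 1·y_finishing = 9.5.
→ y_assembly = 6 and y_finishing = 3.5.
Shadow price of finishing = 3.5.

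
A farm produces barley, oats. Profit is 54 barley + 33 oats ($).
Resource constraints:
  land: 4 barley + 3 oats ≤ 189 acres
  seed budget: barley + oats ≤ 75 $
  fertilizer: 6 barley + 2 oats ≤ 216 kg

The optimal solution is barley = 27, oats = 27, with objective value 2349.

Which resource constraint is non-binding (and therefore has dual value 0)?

land: 189/189 (binding)
seed budget: 54/75 (slack 21)
fertilizer: 216/216 (binding)
By complementary slackness, a constraint with positive slack has shadow price 0 → seed budget.

seed budget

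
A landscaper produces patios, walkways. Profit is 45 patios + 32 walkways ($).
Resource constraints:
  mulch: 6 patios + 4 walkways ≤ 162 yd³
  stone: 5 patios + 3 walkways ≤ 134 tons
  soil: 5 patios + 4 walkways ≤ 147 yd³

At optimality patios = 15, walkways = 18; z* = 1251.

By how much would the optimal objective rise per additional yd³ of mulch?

Check each constraint at x*: mulch 162/162 (tight); stone 129/134 (slack 5); soil 147/147 (tight).
By complementary slackness, y = 0 for the non-binding constraint.
From A_Bᵀ y = c: 6·y_mulch + 5·y_soil = 45; 4·y_mulch + 4·y_soil = 32.
→ y_mulch = 5 and y_soil = 3.
Shadow price of mulch = 5.

5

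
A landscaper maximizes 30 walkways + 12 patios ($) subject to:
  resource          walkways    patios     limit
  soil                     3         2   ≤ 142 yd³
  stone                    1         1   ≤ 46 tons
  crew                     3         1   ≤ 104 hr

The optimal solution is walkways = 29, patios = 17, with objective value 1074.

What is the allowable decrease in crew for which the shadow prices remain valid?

58

Binding constraints: stone, crew. The basis is B = [[1,1],[3,1]] with det -2.
Per unit decrease in crew, x* moves by d = (-0.5, 0.5).
The basis stays optimal until walkways reaches 0; allowable decrease = 58 hr.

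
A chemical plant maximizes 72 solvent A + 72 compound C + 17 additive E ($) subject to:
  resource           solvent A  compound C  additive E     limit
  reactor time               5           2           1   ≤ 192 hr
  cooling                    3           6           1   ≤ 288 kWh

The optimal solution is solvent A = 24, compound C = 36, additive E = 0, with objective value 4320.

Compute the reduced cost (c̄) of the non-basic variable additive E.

-1

Check each constraint at x*: reactor time 192/192 (tight); cooling 288/288 (tight).
The binding rows give the dual system: 5·y_reactor time + 3·y_cooling = 72 and 2·y_reactor time + 6·y_cooling = 72.
Solving: y_reactor time = 9, y_cooling = 9.
Reduced cost of additive E: c₃ − yᵀa₃ = 17 − (9·1 + 9·1) = 17 − 18 = -1.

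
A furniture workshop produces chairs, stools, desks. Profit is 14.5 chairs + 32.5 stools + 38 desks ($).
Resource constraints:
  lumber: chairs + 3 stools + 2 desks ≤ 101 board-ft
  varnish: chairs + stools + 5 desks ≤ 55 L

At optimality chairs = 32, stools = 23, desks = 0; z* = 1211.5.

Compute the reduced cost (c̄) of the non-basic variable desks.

-7.5

Check each constraint at x*: lumber 101/101 (tight); varnish 55/55 (tight).
From A_Bᵀ y = c: 1·y_lumber + 1·y_varnish = 14.5; 3·y_lumber + 1·y_varnish = 32.5.
Solving: y_lumber = 9, y_varnish = 5.5.
Reduced cost of desks: c₃ − yᵀa₃ = 38 − (9·2 + 5.5·5) = 38 − 45.5 = -7.5.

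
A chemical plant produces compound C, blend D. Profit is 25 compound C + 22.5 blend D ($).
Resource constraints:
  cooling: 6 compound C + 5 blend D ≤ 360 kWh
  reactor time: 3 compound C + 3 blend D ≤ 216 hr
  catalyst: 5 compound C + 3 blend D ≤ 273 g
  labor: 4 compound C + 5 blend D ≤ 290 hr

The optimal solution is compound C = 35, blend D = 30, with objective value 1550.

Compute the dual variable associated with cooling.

3.5

Check each constraint at x*: cooling 360/360 (tight); reactor time 195/216 (slack 21); catalyst 265/273 (slack 8); labor 290/290 (tight).
Since reactor time, catalyst are not tight, their duals are 0.
From A_Bᵀ y = c: 6·y_cooling + 4·y_labor = 25; 5·y_cooling + 5·y_labor = 22.5.
This yields shadow prices y_cooling = 3.5, y_labor = 1.
Shadow price of cooling = 3.5.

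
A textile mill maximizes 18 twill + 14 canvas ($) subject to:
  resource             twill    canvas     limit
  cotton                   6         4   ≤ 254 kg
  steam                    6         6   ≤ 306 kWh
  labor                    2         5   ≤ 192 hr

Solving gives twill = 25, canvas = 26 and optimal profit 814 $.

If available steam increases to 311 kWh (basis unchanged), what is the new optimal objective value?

Check each constraint at x*: cotton 254/254 (tight); steam 306/306 (tight); labor 180/192 (slack 12).
By complementary slackness, y = 0 for the non-binding constraint.
Dual feasibility on the basic columns requires 6·y_cotton + 6·y_steam = 18, 4·y_cotton + 6·y_steam = 14.
This yields shadow prices y_cotton = 2, y_steam = 1.
Δz = y_steam·Δb = 1 × (5) = 5, so new z* = 814 + 5 = 819.

819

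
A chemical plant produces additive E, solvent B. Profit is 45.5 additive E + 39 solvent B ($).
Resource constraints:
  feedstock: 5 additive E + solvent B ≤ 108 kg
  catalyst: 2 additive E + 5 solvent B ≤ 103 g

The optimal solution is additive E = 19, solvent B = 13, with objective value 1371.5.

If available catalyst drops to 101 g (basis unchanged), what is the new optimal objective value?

1358.5

At the optimum: feedstock uses 108 of 108 (binding); catalyst uses 103 of 103 (binding).
The binding rows give the dual system: 5·y_feedstock + 2·y_catalyst = 45.5 and 1·y_feedstock + 5·y_catalyst = 39.
Solving: y_feedstock = 6.5, y_catalyst = 6.5.
Δz = y_catalyst·Δb = 6.5 × (-2) = -13, so new z* = 1371.5 − 13 = 1358.5.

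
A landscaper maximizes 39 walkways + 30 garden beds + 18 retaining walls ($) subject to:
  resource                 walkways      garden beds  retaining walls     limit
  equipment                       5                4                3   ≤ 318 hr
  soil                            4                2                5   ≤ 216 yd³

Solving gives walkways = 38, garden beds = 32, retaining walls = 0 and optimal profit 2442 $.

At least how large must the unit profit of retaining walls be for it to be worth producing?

26

Both equipment and soil are binding at x*.
Dual feasibility on the basic columns requires 5·y_equipment + 4·y_soil = 39, 4·y_equipment + 2·y_soil = 30.
→ y_equipment = 7 and y_soil = 1.
retaining walls enters the basis when its profit ≥ yᵀa₃ = 7·3 + 1·5 = 26.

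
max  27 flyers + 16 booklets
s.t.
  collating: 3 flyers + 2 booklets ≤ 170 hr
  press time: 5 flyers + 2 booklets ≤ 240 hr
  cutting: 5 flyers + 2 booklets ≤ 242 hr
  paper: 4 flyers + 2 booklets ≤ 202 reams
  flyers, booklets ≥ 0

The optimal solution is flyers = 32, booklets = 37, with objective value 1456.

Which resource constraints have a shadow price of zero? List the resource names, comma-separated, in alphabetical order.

collating: 170/170 (binding)
press time: 234/240 (slack 6)
cutting: 234/242 (slack 8)
paper: 202/202 (binding)
By complementary slackness, a constraint with positive slack has shadow price 0 → cutting, press time.

cutting, press time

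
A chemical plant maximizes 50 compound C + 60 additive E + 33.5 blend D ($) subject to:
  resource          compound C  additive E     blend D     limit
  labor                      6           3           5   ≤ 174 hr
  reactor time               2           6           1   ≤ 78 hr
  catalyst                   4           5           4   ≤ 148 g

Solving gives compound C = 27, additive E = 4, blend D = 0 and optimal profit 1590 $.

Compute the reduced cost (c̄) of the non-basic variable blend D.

-3.5

At the optimum: labor uses 174 of 174 (binding); reactor time uses 78 of 78 (binding); catalyst uses 128 of 148 (slack = 20).
By complementary slackness, y = 0 for the non-binding constraint.
Dual feasibility on the basic columns requires 6·y_labor + 2·y_reactor time = 50, 3·y_labor + 6·y_reactor time = 60.
Solving: y_labor = 6, y_reactor time = 7.
Reduced cost of blend D: c₃ − yᵀa₃ = 33.5 − (6·5 + 7·1) = 33.5 − 37 = -3.5.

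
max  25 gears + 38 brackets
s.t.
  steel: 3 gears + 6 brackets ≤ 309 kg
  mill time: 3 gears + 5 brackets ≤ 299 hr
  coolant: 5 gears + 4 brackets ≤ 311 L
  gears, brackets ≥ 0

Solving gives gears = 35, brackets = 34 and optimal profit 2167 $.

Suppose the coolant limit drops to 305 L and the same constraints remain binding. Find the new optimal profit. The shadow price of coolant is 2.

Δb = -6, so new z* = 2167 + (2)·(-6) = 2167 − 12 = 2155.

2155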